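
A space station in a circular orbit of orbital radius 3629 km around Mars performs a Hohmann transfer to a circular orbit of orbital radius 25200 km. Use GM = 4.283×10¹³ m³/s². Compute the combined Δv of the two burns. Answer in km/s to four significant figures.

Δv_total ≈ 1.756 km/s

r₁ = 3629 km = 3.629×10⁶ m.
r₂ = 25200 km = 2.520×10⁷ m.
Transfer ellipse a_t = (r₁ + r₂)/2 = 1.441×10⁷ m.
At r₁: circular v_c1 = √(μ/r₁) = 3435 m/s; transfer-periapsis v_p = √[μ(2/r₁ − 1/a_t)] = 4542 m/s.
Δv₁ = v_p − v_c1 = 1107 m/s.
At r₂: circular v_c2 = √(μ/r₂) = 1304 m/s; transfer-apoapsis v_a = √[μ(2/r₂ − 1/a_t)] = 654.1 m/s.
Δv₂ = v_c2 − v_a = 649.6 m/s.
Total Δv = Δv₁ + Δv₂ = 1756 m/s = 1.756 km/s.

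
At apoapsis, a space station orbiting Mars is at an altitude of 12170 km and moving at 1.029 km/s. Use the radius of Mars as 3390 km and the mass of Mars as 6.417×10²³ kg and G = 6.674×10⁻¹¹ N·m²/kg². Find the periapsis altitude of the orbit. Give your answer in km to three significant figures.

periapsis altitude ≈ 316 km

μ = GM = 6.674×10⁻¹¹ × 6.417×10²³ = 4.283×10¹³ m³/s².
r_a = 3390 + 12170 = 15560 km = 1.556×10⁷ m.
Specific energy ε = v²/2 − μ/r = -2.223×10⁶ J/kg, so a = −μ/(2ε) = 9.633×10⁶ m.
The apsides satisfy r_p + r_a = 2a, so the periapsis radius is 2a − r_a = 3.706×10⁶ m = 3705.8 km.
Periapsis altitude = 3705.8 − 3390 = 315.77 km.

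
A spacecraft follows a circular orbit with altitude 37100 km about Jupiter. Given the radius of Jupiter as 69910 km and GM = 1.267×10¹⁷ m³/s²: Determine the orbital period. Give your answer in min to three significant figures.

T ≈ 326 min

r = 69910 + 37100 = 107010 km = 1.0701×10⁸ m.
Kepler's third law: T = 2π√(r³/μ) = 2π√((1.070×10⁸)³ / 1.267×10¹⁷).
r³/μ = 9.672×10⁶ s², so T = 2π × 3.110×10³ = 1.954×10⁴ s.
Converting: 1.954×10⁴ s ÷ 60.00 = 325.7 min.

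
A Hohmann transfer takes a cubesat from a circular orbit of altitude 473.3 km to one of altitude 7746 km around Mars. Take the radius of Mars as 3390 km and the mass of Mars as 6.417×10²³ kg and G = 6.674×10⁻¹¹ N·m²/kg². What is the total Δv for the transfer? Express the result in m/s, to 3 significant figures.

Δv_total ≈ 1280 m/s

μ = GM = 6.674×10⁻¹¹ × 6.417×10²³ = 4.283×10¹³ m³/s².
r₁ = 3390 + 473.3 = 3863.3 km = 3.8633×10⁶ m.
r₂ = 3390 + 7746 = 11136 km = 1.1136×10⁷ m.
Transfer ellipse a_t = (r₁ + r₂)/2 = 7.500×10⁶ m.
At r₁: circular v_c1 = √(μ/r₁) = 3330 m/s; transfer-periapsis v_p = √[μ(2/r₁ − 1/a_t)] = 4057 m/s.
Δv₁ = v_p − v_c1 = 727.7 m/s.
At r₂: circular v_c2 = √(μ/r₂) = 1961 m/s; transfer-apoapsis v_a = √[μ(2/r₂ − 1/a_t)] = 1408 m/s.
Δv₂ = v_c2 − v_a = 553.6 m/s.
Total Δv = Δv₁ + Δv₂ = 1281 m/s.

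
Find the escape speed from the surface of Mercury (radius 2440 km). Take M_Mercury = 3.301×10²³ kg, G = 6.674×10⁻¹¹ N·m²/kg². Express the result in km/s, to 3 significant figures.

v_esc ≈ 4.25 km/s

μ = GM = 6.674×10⁻¹¹ × 3.301×10²³ = 2.203×10¹³ m³/s².
r = R = 2.440×10⁶ m.
Escape speed v_esc = √(2μ/r) = √(2 × 2.203×10¹³ / 2.440×10⁶) = √(1.806×10⁷) = 4249 m/s.
= 4.249 km/s.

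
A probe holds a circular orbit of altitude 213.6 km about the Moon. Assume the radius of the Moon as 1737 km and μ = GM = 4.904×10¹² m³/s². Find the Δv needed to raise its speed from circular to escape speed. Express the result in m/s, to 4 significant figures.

r = 1737 + 213.6 = 1950.6 km = 1.9506×10⁶ m.
Circular speed v_c = √(μ/r) = 1586 m/s.
Escape speed v_esc = √(2μ/r) = √2 × v_c = 2242 m/s.
Δv = v_esc − v_c = 656.8 m/s.

Δv ≈ 656.8 m/s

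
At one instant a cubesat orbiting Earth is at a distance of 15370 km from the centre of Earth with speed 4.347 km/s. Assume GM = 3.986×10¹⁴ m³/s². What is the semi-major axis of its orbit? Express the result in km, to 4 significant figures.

r = 1.537×10⁷ m.
Vis-viva rearranged: 1/a = 2/r − v²/μ = 1.301×10⁻⁷ − 4.741×10⁻⁸ = 8.272×10⁻⁸ m⁻¹.
a = 1.209×10⁷ m = 12089 km.

a ≈ 12090 km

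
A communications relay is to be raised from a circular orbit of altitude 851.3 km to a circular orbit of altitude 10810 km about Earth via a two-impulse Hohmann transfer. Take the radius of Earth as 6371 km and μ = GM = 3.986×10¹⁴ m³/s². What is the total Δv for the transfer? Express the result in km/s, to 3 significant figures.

Δv_total ≈ 2.50 km/s

r₁ = 6371 + 851.3 = 7222.3 km = 7.2223×10⁶ m.
r₂ = 6371 + 10810 = 17181 km = 1.7181×10⁷ m.
Transfer ellipse a_t = (r₁ + r₂)/2 = 1.220×10⁷ m.
At r₁: circular v_c1 = √(μ/r₁) = 7429 m/s; transfer-perigee v_p = √[μ(2/r₁ − 1/a_t)] = 8815 m/s.
Δv₁ = v_p − v_c1 = 1386 m/s.
At r₂: circular v_c2 = √(μ/r₂) = 4817 m/s; transfer-apogee v_a = √[μ(2/r₂ − 1/a_t)] = 3706 m/s.
Δv₂ = v_c2 − v_a = 1111 m/s.
Total Δv = Δv₁ + Δv₂ = 2497 m/s = 2.497 km/s.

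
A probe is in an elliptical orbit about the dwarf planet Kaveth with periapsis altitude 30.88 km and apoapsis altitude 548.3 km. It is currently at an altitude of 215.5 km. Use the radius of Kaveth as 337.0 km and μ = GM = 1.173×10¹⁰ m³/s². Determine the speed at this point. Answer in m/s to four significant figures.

v ≈ 154.1 m/s

r_p = 337.0 + 30.88 = 367.88 km = 3.6788×10⁵ m.
r_a = 337.0 + 548.3 = 885.30 km = 8.8530×10⁵ m.
r = 337.0 + 215.5 = 552.50 km = 5.525×10⁵ m.
Semi-major axis a = (r_p + r_a)/2 = 626.59 km = 6.266×10⁵ m.
Vis-viva: v² = μ(2/r − 1/a) = 1.173×10¹⁰ × (3.620×10⁻⁶ − 1.596×10⁻⁶) = 2.374×10⁴ m²/s².
v = 154.1 m/s.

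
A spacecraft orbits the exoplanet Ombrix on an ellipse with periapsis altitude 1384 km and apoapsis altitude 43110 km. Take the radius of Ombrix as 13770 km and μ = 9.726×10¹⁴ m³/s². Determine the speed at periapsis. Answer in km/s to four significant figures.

r_p = 13770 + 1384 = 15154 km = 1.5154×10⁷ m.
r_a = 13770 + 43110 = 56880 km = 5.6880×10⁷ m.
Semi-major axis a = (r_p + r_a)/2 = 36017 km = 3.602×10⁷ m.
Vis-viva: v² = μ(2/r − 1/a) = 9.726×10¹⁴ × (1.320×10⁻⁷ − 2.776×10⁻⁸) = 1.014×10⁸ m²/s².
v = 10070 m/s = 10.07 km/s.

v ≈ 10.07 km/s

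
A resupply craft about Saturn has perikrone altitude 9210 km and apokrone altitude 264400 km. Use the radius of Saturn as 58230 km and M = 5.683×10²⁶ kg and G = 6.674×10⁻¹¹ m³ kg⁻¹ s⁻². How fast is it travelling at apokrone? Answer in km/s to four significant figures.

μ = GM = 6.674×10⁻¹¹ × 5.683×10²⁶ = 3.793×10¹⁶ m³/s².
r_p = 58230 + 9210 = 67440 km = 6.7440×10⁷ m.
r_a = 58230 + 264400 = 322630 km = 3.2263×10⁸ m.
Semi-major axis a = (r_p + r_a)/2 = 1.9504×10⁵ km = 1.950×10⁸ m.
Vis-viva: v² = μ(2/r − 1/a) = 3.793×10¹⁶ × (6.199×10⁻⁹ − 5.127×10⁻⁹) = 4.065×10⁷ m²/s².
v = 6376 m/s = 6.376 km/s.

v ≈ 6.376 km/s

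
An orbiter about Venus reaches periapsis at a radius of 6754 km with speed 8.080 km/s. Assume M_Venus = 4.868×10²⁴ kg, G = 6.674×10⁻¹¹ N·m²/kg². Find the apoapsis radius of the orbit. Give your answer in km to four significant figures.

apoapsis radius ≈ 14260 km

μ = GM = 6.674×10⁻¹¹ × 4.868×10²⁴ = 3.249×10¹⁴ m³/s².
r_p = 6.754×10⁶ m.
Specific energy ε = v²/2 − μ/r = -1.546×10⁷ J/kg, so a = −μ/(2ε) = 1.051×10⁷ m.
The apsides satisfy r_p + r_a = 2a, so the apoapsis radius is 2a − r_p = 1.426×10⁷ m = 14261 km.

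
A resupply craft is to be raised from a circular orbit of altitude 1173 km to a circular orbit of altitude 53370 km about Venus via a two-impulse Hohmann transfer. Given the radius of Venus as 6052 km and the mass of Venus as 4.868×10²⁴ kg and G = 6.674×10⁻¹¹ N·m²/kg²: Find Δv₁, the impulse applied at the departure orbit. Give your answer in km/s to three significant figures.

Δv ≈ 2.25 km/s

μ = GM = 6.674×10⁻¹¹ × 4.868×10²⁴ = 3.249×10¹⁴ m³/s².
r₁ = 6052 + 1173 = 7225.0 km = 7.2250×10⁶ m.
r₂ = 6052 + 53370 = 59422 km = 5.9422×10⁷ m.
Transfer ellipse a_t = (r₁ + r₂)/2 = 3.332×10⁷ m.
At r₁: circular v_c1 = √(μ/r₁) = 6706 m/s; transfer-periapsis v_p = √[μ(2/r₁ − 1/a_t)] = 8955 m/s.
Δv₁ = v_p − v_c1 = 2249 m/s.
= 2.249 km/s.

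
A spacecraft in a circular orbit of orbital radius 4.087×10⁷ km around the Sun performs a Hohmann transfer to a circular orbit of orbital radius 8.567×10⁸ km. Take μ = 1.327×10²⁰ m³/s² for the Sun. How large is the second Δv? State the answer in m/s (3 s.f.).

r₁ = 4.087×10⁷ km = 4.087×10¹⁰ m.
r₂ = 8.567×10⁸ km = 8.567×10¹¹ m.
Transfer ellipse a_t = (r₁ + r₂)/2 = 4.488×10¹¹ m.
At r₁: circular v_c1 = √(μ/r₁) = 56980 m/s; transfer-perihelion v_p = √[μ(2/r₁ − 1/a_t)] = 78730 m/s.
At r₂: circular v_c2 = √(μ/r₂) = 12450 m/s; transfer-aphelion v_a = √[μ(2/r₂ − 1/a_t)] = 3756 m/s.
Δv₂ = v_c2 − v_a = 8690 m/s.

Δv ≈ 8690 m/s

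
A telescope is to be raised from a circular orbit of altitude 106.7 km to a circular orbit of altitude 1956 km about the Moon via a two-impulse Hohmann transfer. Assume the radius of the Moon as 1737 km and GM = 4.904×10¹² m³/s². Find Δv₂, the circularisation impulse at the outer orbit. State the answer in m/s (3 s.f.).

Δv ≈ 212 m/s

r₁ = 1737 + 106.7 = 1843.7 km = 1.8437×10⁶ m.
r₂ = 1737 + 1956 = 3693.0 km = 3.6930×10⁶ m.
Transfer ellipse a_t = (r₁ + r₂)/2 = 2.768×10⁶ m.
At r₁: circular v_c1 = √(μ/r₁) = 1631 m/s; transfer-perilune v_p = √[μ(2/r₁ − 1/a_t)] = 1884 m/s.
At r₂: circular v_c2 = √(μ/r₂) = 1152 m/s; transfer-apolune v_a = √[μ(2/r₂ − 1/a_t)] = 940.4 m/s.
Δv₂ = v_c2 − v_a = 211.9 m/s.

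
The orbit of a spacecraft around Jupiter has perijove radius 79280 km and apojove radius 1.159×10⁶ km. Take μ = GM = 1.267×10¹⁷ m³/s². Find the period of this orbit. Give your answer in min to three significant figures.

Semi-major axis a = (r_p + r_a)/2 = (79280 + 1.1590×10⁶)/2 = 6.1914×10⁵ km = 6.191×10⁸ m.
By Kepler's third law T = 2π√(a³/μ) = 2π × 4.328×10⁴ = 2.719×10⁵ s.
= 4532 min.

T ≈ 4530 min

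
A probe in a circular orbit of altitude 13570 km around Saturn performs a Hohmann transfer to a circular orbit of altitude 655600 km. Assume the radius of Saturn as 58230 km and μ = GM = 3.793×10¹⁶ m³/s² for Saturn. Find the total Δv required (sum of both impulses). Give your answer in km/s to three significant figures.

r₁ = 58230 + 13570 = 71800 km = 7.1800×10⁷ m.
r₂ = 58230 + 655600 = 713830 km = 7.1383×10⁸ m.
Transfer ellipse a_t = (r₁ + r₂)/2 = 3.928×10⁸ m.
At r₁: circular v_c1 = √(μ/r₁) = 22980 m/s; transfer-perikrone v_p = √[μ(2/r₁ − 1/a_t)] = 30980 m/s.
Δv₁ = v_p − v_c1 = 7999 m/s.
At r₂: circular v_c2 = √(μ/r₂) = 7289 m/s; transfer-apokrone v_a = √[μ(2/r₂ − 1/a_t)] = 3116 m/s.
Δv₂ = v_c2 − v_a = 4173 m/s.
Total Δv = Δv₁ + Δv₂ = 12170 m/s = 12.17 km/s.

Δv_total ≈ 12.2 km/s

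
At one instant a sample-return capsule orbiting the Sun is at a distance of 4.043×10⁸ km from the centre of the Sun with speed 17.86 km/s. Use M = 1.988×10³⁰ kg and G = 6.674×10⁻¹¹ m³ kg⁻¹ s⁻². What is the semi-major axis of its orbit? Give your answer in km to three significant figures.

a ≈ 3.93×10⁸ km

μ = GM = 6.674×10⁻¹¹ × 1.988×10³⁰ = 1.327×10²⁰ m³/s².
r = 4.043×10¹¹ m.
Vis-viva rearranged: 1/a = 2/r − v²/μ = 4.947×10⁻¹² − 2.404×10⁻¹² = 2.543×10⁻¹² m⁻¹.
a = 3.933×10¹¹ m = 3.9329×10⁸ km.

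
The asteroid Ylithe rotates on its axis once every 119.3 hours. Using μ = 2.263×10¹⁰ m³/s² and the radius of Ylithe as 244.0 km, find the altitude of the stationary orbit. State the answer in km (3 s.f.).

T = 119.3 hours = 4.295×10⁵ s.
A synchronous orbit has period T, so by Kepler's third law a = (μT²/4π²)^(1/3).
μT²/4π² = 2.263×10¹⁰ × (4.295×10⁵)² / 39.48 = 1.057×10²⁰ m³.
a = 4.729×10⁶ m = 4728.6 km.
Altitude h = a − R = 4728.6 − 244.0 = 4484.6 km.

h_sync ≈ 4480 km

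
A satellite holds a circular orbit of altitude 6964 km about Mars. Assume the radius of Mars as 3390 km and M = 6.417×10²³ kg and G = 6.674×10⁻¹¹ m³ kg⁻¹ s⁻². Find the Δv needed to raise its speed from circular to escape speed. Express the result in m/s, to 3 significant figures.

Δv ≈ 842 m/s

μ = GM = 6.674×10⁻¹¹ × 6.417×10²³ = 4.283×10¹³ m³/s².
r = 3390 + 6964 = 10354 km = 1.0354×10⁷ m.
Circular speed v_c = √(μ/r) = 2034 m/s.
Escape speed v_esc = √(2μ/r) = √2 × v_c = 2876 m/s.
Δv = v_esc − v_c = 842.4 m/s.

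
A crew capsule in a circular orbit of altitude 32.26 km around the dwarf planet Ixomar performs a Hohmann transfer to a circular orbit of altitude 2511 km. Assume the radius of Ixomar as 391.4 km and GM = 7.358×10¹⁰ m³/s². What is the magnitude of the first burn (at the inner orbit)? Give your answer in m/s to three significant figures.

Δv ≈ 134 m/s

r₁ = 391.4 + 32.26 = 423.66 km = 4.2366×10⁵ m.
r₂ = 391.4 + 2511 = 2902.4 km = 2.9024×10⁶ m.
Transfer ellipse a_t = (r₁ + r₂)/2 = 1.663×10⁶ m.
At r₁: circular v_c1 = √(μ/r₁) = 416.7 m/s; transfer-periapsis v_p = √[μ(2/r₁ − 1/a_t)] = 550.6 m/s.
Δv₁ = v_p − v_c1 = 133.8 m/s.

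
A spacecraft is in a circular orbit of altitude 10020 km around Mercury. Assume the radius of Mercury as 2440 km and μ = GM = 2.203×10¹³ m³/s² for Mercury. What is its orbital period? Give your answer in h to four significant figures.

T ≈ 16.35 h

r = 2440 + 10020 = 12460 km = 1.2460×10⁷ m.
Kepler's third law: T = 2π√(r³/μ) = 2π√((1.246×10⁷)³ / 2.203×10¹³).
r³/μ = 8.781×10⁷ s², so T = 2π × 9.371×10³ = 5.888×10⁴ s.
Converting: 5.888×10⁴ s ÷ 3600 = 16.35 h.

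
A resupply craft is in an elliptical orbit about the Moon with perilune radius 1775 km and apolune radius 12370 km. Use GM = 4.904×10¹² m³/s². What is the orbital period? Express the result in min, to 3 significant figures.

Semi-major axis a = (r_p + r_a)/2 = (1775.0 + 12370)/2 = 7072.5 km = 7.072×10⁶ m.
By Kepler's third law T = 2π√(a³/μ) = 2π × 8.493×10³ = 5.337×10⁴ s.
= 889.4 min.

T ≈ 889 min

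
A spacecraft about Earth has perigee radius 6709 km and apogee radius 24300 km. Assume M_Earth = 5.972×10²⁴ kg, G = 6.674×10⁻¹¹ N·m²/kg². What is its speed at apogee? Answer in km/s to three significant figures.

v ≈ 2.66 km/s

μ = GM = 6.674×10⁻¹¹ × 5.972×10²⁴ = 3.986×10¹⁴ m³/s².
Semi-major axis a = (r_p + r_a)/2 = 15504 km = 1.550×10⁷ m.
Vis-viva: v² = μ(2/r − 1/a) = 3.986×10¹⁴ × (8.230×10⁻⁸ − 6.450×10⁻⁸) = 7.097×10⁶ m²/s².
v = 2664 m/s = 2.664 km/s.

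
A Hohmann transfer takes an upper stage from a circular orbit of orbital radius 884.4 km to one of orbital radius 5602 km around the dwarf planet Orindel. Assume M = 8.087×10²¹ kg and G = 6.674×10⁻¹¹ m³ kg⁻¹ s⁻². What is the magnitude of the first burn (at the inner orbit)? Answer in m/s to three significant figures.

Δv ≈ 246 m/s

μ = GM = 6.674×10⁻¹¹ × 8.087×10²¹ = 5.397×10¹¹ m³/s².
r₁ = 884.4 km = 8.844×10⁵ m.
r₂ = 5602 km = 5.602×10⁶ m.
Transfer ellipse a_t = (r₁ + r₂)/2 = 3.243×10⁶ m.
At r₁: circular v_c1 = √(μ/r₁) = 781.2 m/s; transfer-periapsis v_p = √[μ(2/r₁ − 1/a_t)] = 1027 m/s.
Δv₁ = v_p − v_c1 = 245.5 m/s.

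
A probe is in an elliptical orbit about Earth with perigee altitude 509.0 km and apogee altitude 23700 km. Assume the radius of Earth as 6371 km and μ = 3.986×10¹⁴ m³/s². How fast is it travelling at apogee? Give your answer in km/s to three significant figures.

v ≈ 2.22 km/s

r_p = 6371 + 509.0 = 6880.0 km = 6.8800×10⁶ m.
r_a = 6371 + 23700 = 30071 km = 3.0071×10⁷ m.
Semi-major axis a = (r_p + r_a)/2 = 18476 km = 1.848×10⁷ m.
Vis-viva: v² = μ(2/r − 1/a) = 3.986×10¹⁴ × (6.651×10⁻⁸ − 5.413×10⁻⁸) = 4.936×10⁶ m²/s².
v = 2222 m/s = 2.222 km/s.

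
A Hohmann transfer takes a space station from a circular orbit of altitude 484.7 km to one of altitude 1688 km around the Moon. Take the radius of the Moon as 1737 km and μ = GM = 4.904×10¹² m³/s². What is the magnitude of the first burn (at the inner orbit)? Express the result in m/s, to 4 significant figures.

Δv ≈ 150.7 m/s

r₁ = 1737 + 484.7 = 2221.7 km = 2.2217×10⁶ m.
r₂ = 1737 + 1688 = 3425.0 km = 3.4250×10⁶ m.
Transfer ellipse a_t = (r₁ + r₂)/2 = 2.823×10⁶ m.
At r₁: circular v_c1 = √(μ/r₁) = 1486 m/s; transfer-perilune v_p = √[μ(2/r₁ − 1/a_t)] = 1636 m/s.
Δv₁ = v_p − v_c1 = 150.7 m/s.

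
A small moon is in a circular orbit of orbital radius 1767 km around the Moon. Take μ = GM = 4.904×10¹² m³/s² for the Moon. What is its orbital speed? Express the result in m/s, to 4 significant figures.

r = 1767 km = 1.767×10⁶ m.
For a circular orbit v = √(μ/r) = √(4.904×10¹² / 1.767×10⁶) = √(2.775×10⁶) = 1666 m/s.

v ≈ 1666 m/s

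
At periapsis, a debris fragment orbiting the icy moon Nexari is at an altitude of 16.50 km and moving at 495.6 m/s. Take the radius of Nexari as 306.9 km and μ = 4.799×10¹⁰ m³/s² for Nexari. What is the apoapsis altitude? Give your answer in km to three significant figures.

apoapsis altitude ≈ 1250 km

r_p = 306.9 + 16.50 = 323.40 km = 3.234×10⁵ m.
Specific energy ε = v²/2 − μ/r = -2.558×10⁴ J/kg, so a = −μ/(2ε) = 9.379×10⁵ m.
The apsides satisfy r_p + r_a = 2a, so the apoapsis radius is 2a − r_p = 1.552×10⁶ m = 1552.5 km.
Apoapsis altitude = 1552.5 − 306.9 = 1245.6 km.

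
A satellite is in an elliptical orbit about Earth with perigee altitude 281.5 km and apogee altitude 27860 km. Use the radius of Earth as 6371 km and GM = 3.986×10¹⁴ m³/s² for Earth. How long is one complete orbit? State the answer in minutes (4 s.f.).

r_p = 6371 + 281.5 = 6652.5 km = 6.6525×10⁶ m.
r_a = 6371 + 27860 = 34231 km = 3.4231×10⁷ m.
Semi-major axis a = (r_p + r_a)/2 = (6652.5 + 34231)/2 = 20442 km = 2.044×10⁷ m.
By Kepler's third law T = 2π√(a³/μ) = 2π × 4.629×10³ = 2.909×10⁴ s.
= 484.8 minutes.

T ≈ 484.8 minutes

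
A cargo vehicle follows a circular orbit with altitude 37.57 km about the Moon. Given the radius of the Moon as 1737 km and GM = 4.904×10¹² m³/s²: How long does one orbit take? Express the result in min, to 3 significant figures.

T ≈ 112 min

r = 1737 + 37.57 = 1774.6 km = 1.7746×10⁶ m.
Kepler's third law: T = 2π√(r³/μ) = 2π√((1.775×10⁶)³ / 4.904×10¹²).
r³/μ = 1.140×10⁶ s², so T = 2π × 1.067×10³ = 6.707×10³ s.
Converting: 6.707×10³ s ÷ 60.00 = 111.8 min.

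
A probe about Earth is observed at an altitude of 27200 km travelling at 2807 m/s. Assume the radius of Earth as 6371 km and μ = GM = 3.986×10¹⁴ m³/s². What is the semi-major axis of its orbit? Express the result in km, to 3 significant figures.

r = 6371 + 27200 = 33571 km = 3.357×10⁷ m.
Specific orbital energy ε = v²/2 − μ/r = (2807)²/2 − 3.986×10¹⁴/3.357×10⁷ = -7.934×10⁶ J/kg.
Since ε = −μ/(2a), a = −μ/(2ε) = 2.512×10⁷ m = 25121 km.

a ≈ 25100 km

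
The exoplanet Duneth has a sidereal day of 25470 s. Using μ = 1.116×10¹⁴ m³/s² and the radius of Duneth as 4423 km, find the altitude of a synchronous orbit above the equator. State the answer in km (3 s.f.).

h_sync ≈ 7820 km

A synchronous orbit has period T, so by Kepler's third law a = (μT²/4π²)^(1/3).
μT²/4π² = 1.116×10¹⁴ × (2.547×10⁴)² / 39.48 = 1.834×10²¹ m³.
a = 1.224×10⁷ m = 12240 km.
Altitude h = a − R = 12240 − 4423 = 7817.2 km.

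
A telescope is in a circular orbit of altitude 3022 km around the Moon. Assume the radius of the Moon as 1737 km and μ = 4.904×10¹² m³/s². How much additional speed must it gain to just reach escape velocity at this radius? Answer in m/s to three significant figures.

r = 1737 + 3022 = 4759.0 km = 4.7590×10⁶ m.
Circular speed v_c = √(μ/r) = 1015 m/s.
Escape speed v_esc = √(2μ/r) = √2 × v_c = 1436 m/s.
Δv = v_esc − v_c = 420.5 m/s.

Δv ≈ 420 m/s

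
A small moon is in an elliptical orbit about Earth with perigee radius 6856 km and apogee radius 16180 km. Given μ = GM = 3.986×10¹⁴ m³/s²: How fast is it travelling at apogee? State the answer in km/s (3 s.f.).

Semi-major axis a = (r_p + r_a)/2 = 11518 km = 1.152×10⁷ m.
Vis-viva: v² = μ(2/r − 1/a) = 3.986×10¹⁴ × (1.236×10⁻⁷ − 8.682×10⁻⁸) = 1.466×10⁷ m²/s².
v = 3829 m/s = 3.829 km/s.

v ≈ 3.83 km/s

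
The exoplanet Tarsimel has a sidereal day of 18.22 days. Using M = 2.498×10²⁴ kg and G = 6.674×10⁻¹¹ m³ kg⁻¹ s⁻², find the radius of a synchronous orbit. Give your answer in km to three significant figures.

r_sync ≈ 2.19×10⁵ km

μ = GM = 6.674×10⁻¹¹ × 2.498×10²⁴ = 1.667×10¹⁴ m³/s².
T = 18.22 days = 1.574×10⁶ s.
A synchronous orbit has period T, so by Kepler's third law a = (μT²/4π²)^(1/3).
μT²/4π² = 1.667×10¹⁴ × (1.574×10⁶)² / 39.48 = 1.047×10²⁵ m³.
a = 2.187×10⁸ m = 2.1873×10⁵ km.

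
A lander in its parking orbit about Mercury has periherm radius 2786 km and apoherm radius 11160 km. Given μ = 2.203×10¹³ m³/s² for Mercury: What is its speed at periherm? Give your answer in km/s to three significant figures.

Semi-major axis a = (r_p + r_a)/2 = 6973.0 km = 6.973×10⁶ m.
Vis-viva: v² = μ(2/r − 1/a) = 2.203×10¹³ × (7.179×10⁻⁷ − 1.434×10⁻⁷) = 1.266×10⁷ m²/s².
v = 3557 m/s = 3.557 km/s.

v ≈ 3.56 km/s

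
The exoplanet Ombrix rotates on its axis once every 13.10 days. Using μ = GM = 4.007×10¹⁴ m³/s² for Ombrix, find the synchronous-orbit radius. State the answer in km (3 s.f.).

r_sync ≈ 2.35×10⁵ km

T = 13.10 days = 1.132×10⁶ s.
A synchronous orbit has period T, so by Kepler's third law a = (μT²/4π²)^(1/3).
μT²/4π² = 4.007×10¹⁴ × (1.132×10⁶)² / 39.48 = 1.300×10²⁵ m³.
a = 2.351×10⁸ m = 2.3515×10⁵ km.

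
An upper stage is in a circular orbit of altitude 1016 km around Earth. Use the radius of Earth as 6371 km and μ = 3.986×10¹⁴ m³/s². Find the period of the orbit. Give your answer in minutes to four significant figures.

r = 6371 + 1016 = 7387.0 km = 7.3870×10⁶ m.
Kepler's third law: T = 2π√(r³/μ) = 2π√((7.387×10⁶)³ / 3.986×10¹⁴).
r³/μ = 1.011×10⁶ s², so T = 2π × 1.006×10³ = 6.318×10³ s.
Converting: 6.318×10³ s ÷ 60.00 = 105.3 minutes.

T ≈ 105.3 minutes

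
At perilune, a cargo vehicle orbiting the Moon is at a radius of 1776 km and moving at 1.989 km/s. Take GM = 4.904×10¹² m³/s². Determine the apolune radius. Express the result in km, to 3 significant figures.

r_p = 1.776×10⁶ m.
Specific energy ε = v²/2 − μ/r = -7.832×10⁵ J/kg, so a = −μ/(2ε) = 3.131×10⁶ m.
The apsides satisfy r_p + r_a = 2a, so the apolune radius is 2a − r_p = 4.485×10⁶ m = 4485.5 km.

apolune radius ≈ 4490 km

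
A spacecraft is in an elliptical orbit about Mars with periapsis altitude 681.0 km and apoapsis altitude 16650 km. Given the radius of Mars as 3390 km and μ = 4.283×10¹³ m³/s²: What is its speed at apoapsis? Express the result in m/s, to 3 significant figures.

v ≈ 850 m/s

r_p = 3390 + 681.0 = 4071.0 km = 4.0710×10⁶ m.
r_a = 3390 + 16650 = 20040 km = 2.0040×10⁷ m.
Semi-major axis a = (r_p + r_a)/2 = 12056 km = 1.206×10⁷ m.
Vis-viva: v² = μ(2/r − 1/a) = 4.283×10¹³ × (9.980×10⁻⁸ − 8.295×10⁻⁸) = 7.217×10⁵ m²/s².
v = 849.5 m/s.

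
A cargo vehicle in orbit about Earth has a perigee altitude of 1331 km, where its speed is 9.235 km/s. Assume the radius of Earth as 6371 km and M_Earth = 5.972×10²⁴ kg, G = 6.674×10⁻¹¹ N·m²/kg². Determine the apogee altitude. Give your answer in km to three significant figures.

μ = GM = 6.674×10⁻¹¹ × 5.972×10²⁴ = 3.986×10¹⁴ m³/s².
r_p = 6371 + 1331 = 7702.0 km = 7.702×10⁶ m.
Specific energy ε = v²/2 − μ/r = -9.106×10⁶ J/kg, so a = −μ/(2ε) = 2.188×10⁷ m.
The apsides satisfy r_p + r_a = 2a, so the apogee radius is 2a − r_p = 3.607×10⁷ m = 36066 km.
Apogee altitude = 36066 − 6371 = 29695 km.

apogee altitude ≈ 29700 km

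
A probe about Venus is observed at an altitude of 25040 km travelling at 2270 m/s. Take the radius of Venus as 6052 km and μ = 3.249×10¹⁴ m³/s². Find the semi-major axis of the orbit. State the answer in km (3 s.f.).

a ≈ 20600 km

r = 6052 + 25040 = 31092 km = 3.109×10⁷ m.
Specific orbital energy ε = v²/2 − μ/r = (2270)²/2 − 3.249×10¹⁴/3.109×10⁷ = -7.873×10⁶ J/kg.
Since ε = −μ/(2a), a = −μ/(2ε) = 2.063×10⁷ m = 20633 km.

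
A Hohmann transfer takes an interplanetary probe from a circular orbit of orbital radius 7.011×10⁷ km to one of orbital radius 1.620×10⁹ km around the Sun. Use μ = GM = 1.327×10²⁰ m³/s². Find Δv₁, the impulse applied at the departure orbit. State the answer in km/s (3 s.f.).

Δv ≈ 16.7 km/s

r₁ = 7.011×10⁷ km = 7.011×10¹⁰ m.
r₂ = 1.620×10⁹ km = 1.620×10¹² m.
Transfer ellipse a_t = (r₁ + r₂)/2 = 8.451×10¹¹ m.
At r₁: circular v_c1 = √(μ/r₁) = 43510 m/s; transfer-perihelion v_p = √[μ(2/r₁ − 1/a_t)] = 60240 m/s.
Δv₁ = v_p − v_c1 = 16730 m/s.
= 16.73 km/s.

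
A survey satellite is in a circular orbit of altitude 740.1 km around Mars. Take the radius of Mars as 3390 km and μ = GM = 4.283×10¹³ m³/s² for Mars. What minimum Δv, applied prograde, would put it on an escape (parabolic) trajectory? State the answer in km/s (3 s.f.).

Δv ≈ 1.33 km/s

r = 3390 + 740.1 = 4130.1 km = 4.1301×10⁶ m.
Circular speed v_c = √(μ/r) = 3220 m/s.
Escape speed v_esc = √(2μ/r) = √2 × v_c = 4554 m/s.
Δv = v_esc − v_c = 1334 m/s = 1.334 km/s.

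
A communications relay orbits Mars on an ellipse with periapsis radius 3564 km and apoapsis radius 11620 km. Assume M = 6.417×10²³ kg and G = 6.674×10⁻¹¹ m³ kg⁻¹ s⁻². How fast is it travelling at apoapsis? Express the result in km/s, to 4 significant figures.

v ≈ 1.315 km/s

μ = GM = 6.674×10⁻¹¹ × 6.417×10²³ = 4.283×10¹³ m³/s².
Semi-major axis a = (r_p + r_a)/2 = 7592.0 km = 7.592×10⁶ m.
Vis-viva: v² = μ(2/r − 1/a) = 4.283×10¹³ × (1.721×10⁻⁷ − 1.317×10⁻⁷) = 1.730×10⁶ m²/s².
v = 1315 m/s = 1.315 km/s.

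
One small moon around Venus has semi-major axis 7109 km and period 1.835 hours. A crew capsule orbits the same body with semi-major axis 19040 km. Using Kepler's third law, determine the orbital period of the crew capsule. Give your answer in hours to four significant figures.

T₂ ≈ 8.043 hours

Kepler's third law: T² ∝ a³, so T₂ = T₁ (a₂/a₁)^(3/2).
a₂/a₁ = 2.678, (a₂/a₁)^(3/2) = 4.383.
T₂ = 1.835 × 4.383 = 8.043 hours.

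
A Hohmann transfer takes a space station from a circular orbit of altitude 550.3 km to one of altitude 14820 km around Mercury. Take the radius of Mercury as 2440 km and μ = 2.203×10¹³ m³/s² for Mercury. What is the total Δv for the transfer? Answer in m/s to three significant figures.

r₁ = 2440 + 550.3 = 2990.3 km = 2.9903×10⁶ m.
r₂ = 2440 + 14820 = 17260 km = 1.7260×10⁷ m.
Transfer ellipse a_t = (r₁ + r₂)/2 = 1.013×10⁷ m.
At r₁: circular v_c1 = √(μ/r₁) = 2714 m/s; transfer-periherm v_p = √[μ(2/r₁ − 1/a_t)] = 3544 m/s.
Δv₁ = v_p − v_c1 = 829.6 m/s.
At r₂: circular v_c2 = √(μ/r₂) = 1130 m/s; transfer-apoherm v_a = √[μ(2/r₂ − 1/a_t)] = 614.0 m/s.
Δv₂ = v_c2 − v_a = 515.8 m/s.
Total Δv = Δv₁ + Δv₂ = 1345 m/s.

Δv_total ≈ 1350 m/s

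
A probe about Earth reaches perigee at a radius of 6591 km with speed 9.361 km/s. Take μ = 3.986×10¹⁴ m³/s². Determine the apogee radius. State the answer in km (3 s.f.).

apogee radius ≈ 17300 km

r_p = 6.591×10⁶ m.
Specific energy ε = v²/2 − μ/r = -1.666×10⁷ J/kg, so a = −μ/(2ε) = 1.196×10⁷ m.
The apsides satisfy r_p + r_a = 2a, so the apogee radius is 2a − r_p = 1.733×10⁷ m = 17331 km.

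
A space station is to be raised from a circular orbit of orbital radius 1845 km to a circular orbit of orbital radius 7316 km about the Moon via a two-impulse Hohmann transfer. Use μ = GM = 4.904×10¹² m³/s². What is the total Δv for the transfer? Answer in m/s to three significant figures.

r₁ = 1845 km = 1.845×10⁶ m.
r₂ = 7316 km = 7.316×10⁶ m.
Transfer ellipse a_t = (r₁ + r₂)/2 = 4.580×10⁶ m.
At r₁: circular v_c1 = √(μ/r₁) = 1630 m/s; transfer-perilune v_p = √[μ(2/r₁ − 1/a_t)] = 2060 m/s.
Δv₁ = v_p − v_c1 = 430.1 m/s.
At r₂: circular v_c2 = √(μ/r₂) = 818.7 m/s; transfer-apolune v_a = √[μ(2/r₂ − 1/a_t)] = 519.6 m/s.
Δv₂ = v_c2 − v_a = 299.1 m/s.
Total Δv = Δv₁ + Δv₂ = 729.2 m/s.

Δv_total ≈ 729 m/s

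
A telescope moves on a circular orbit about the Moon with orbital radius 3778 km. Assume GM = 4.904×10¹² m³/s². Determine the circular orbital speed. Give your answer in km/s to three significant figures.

r = 3778 km = 3.778×10⁶ m.
For a circular orbit v = √(μ/r) = √(4.904×10¹² / 3.778×10⁶) = √(1.298×10⁶) = 1139 m/s.
That is 1.139 km/s.

v ≈ 1.14 km/s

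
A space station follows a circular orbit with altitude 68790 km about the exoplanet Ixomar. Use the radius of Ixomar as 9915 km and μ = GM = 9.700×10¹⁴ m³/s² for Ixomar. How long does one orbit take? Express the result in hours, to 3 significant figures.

T ≈ 39.1 hours

r = 9915 + 68790 = 78705 km = 7.8705×10⁷ m.
Kepler's third law: T = 2π√(r³/μ) = 2π√((7.870×10⁷)³ / 9.700×10¹⁴).
r³/μ = 5.026×10⁸ s², so T = 2π × 2.242×10⁴ = 1.409×10⁵ s.
Converting: 1.409×10⁵ s ÷ 3600 = 39.13 hours.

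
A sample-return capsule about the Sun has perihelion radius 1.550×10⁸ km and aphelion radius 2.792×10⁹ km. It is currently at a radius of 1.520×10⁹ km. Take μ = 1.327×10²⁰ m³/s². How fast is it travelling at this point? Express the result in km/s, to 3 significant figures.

Semi-major axis a = (r_p + r_a)/2 = 1.4735×10⁹ km = 1.474×10¹² m.
Vis-viva: v² = μ(2/r − 1/a) = 1.327×10²⁰ × (1.316×10⁻¹² − 6.787×10⁻¹³) = 8.455×10⁷ m²/s².
v = 9195 m/s = 9.195 km/s.

v ≈ 9.19 km/s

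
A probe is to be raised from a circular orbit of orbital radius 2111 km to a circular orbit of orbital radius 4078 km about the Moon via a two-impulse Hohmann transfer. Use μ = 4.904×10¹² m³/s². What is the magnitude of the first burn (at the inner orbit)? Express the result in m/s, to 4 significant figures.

Δv ≈ 225.5 m/s

r₁ = 2111 km = 2.111×10⁶ m.
r₂ = 4078 km = 4.078×10⁶ m.
Transfer ellipse a_t = (r₁ + r₂)/2 = 3.094×10⁶ m.
At r₁: circular v_c1 = √(μ/r₁) = 1524 m/s; transfer-perilune v_p = √[μ(2/r₁ − 1/a_t)] = 1750 m/s.
Δv₁ = v_p − v_c1 = 225.5 m/s.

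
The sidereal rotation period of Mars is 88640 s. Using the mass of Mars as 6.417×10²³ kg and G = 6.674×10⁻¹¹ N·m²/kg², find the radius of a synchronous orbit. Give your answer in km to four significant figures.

μ = GM = 6.674×10⁻¹¹ × 6.417×10²³ = 4.283×10¹³ m³/s².
A synchronous orbit has period T, so by Kepler's third law a = (μT²/4π²)^(1/3).
μT²/4π² = 4.283×10¹³ × (8.864×10⁴)² / 39.48 = 8.524×10²¹ m³.
a = 2.043×10⁷ m = 20427 km.

r_sync ≈ 20430 km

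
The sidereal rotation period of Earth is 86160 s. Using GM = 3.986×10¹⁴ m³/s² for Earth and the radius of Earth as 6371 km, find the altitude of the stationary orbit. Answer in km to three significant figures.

A synchronous orbit has period T, so by Kepler's third law a = (μT²/4π²)^(1/3).
μT²/4π² = 3.986×10¹⁴ × (8.616×10⁴)² / 39.48 = 7.495×10²² m³.
a = 4.216×10⁷ m = 42163 km.
Altitude h = a − R = 42163 − 6371 = 35792 km.

h_sync ≈ 35800 km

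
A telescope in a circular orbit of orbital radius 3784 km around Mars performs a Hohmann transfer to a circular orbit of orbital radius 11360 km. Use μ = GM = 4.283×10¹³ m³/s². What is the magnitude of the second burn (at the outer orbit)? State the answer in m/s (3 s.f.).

r₁ = 3784 km = 3.784×10⁶ m.
r₂ = 11360 km = 1.136×10⁷ m.
Transfer ellipse a_t = (r₁ + r₂)/2 = 7.572×10⁶ m.
At r₁: circular v_c1 = √(μ/r₁) = 3364 m/s; transfer-periapsis v_p = √[μ(2/r₁ − 1/a_t)] = 4121 m/s.
At r₂: circular v_c2 = √(μ/r₂) = 1942 m/s; transfer-apoapsis v_a = √[μ(2/r₂ − 1/a_t)] = 1373 m/s.
Δv₂ = v_c2 − v_a = 569.1 m/s.

Δv ≈ 569 m/s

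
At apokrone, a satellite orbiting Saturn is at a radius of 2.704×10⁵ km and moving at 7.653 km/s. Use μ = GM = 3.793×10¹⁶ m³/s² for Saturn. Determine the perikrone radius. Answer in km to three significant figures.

r_a = 2.704×10⁸ m.
Specific energy ε = v²/2 − μ/r = -1.110×10⁸ J/kg, so a = −μ/(2ε) = 1.709×10⁸ m.
The apsides satisfy r_p + r_a = 2a, so the perikrone radius is 2a − r_a = 7.134×10⁷ m = 71344 km.

perikrone radius ≈ 71300 km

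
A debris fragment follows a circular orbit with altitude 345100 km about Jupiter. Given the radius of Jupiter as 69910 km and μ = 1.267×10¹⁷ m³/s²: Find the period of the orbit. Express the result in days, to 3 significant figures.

r = 69910 + 345100 = 415010 km = 4.1501×10⁸ m.
Kepler's third law: T = 2π√(r³/μ) = 2π√((4.150×10⁸)³ / 1.267×10¹⁷).
r³/μ = 5.642×10⁸ s², so T = 2π × 2.375×10⁴ = 1.492×10⁵ s.
Converting: 1.492×10⁵ s ÷ 86400 = 1.727 days.

T ≈ 1.73 days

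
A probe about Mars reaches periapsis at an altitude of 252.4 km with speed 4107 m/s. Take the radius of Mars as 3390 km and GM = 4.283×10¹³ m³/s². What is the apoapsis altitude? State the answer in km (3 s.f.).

r_p = 3390 + 252.4 = 3642.4 km = 3.642×10⁶ m.
Specific energy ε = v²/2 − μ/r = -3.325×10⁶ J/kg, so a = −μ/(2ε) = 6.441×10⁶ m.
The apsides satisfy r_p + r_a = 2a, so the apoapsis radius is 2a − r_p = 9.239×10⁶ m = 9238.8 km.
Apoapsis altitude = 9238.8 − 3390 = 5848.8 km.

apoapsis altitude ≈ 5850 km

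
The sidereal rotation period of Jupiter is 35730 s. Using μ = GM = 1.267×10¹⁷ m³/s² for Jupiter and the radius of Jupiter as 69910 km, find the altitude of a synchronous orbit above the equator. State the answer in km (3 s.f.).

h_sync ≈ 90100 km

A synchronous orbit has period T, so by Kepler's third law a = (μT²/4π²)^(1/3).
μT²/4π² = 1.267×10¹⁷ × (3.573×10⁴)² / 39.48 = 4.097×10²⁴ m³.
a = 1.600×10⁸ m = 1.6002×10⁵ km.
Altitude h = a − R = 1.6002×10⁵ − 69910 = 90105 km.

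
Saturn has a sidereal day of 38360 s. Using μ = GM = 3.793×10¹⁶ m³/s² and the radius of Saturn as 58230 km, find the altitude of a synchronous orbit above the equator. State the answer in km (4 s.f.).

A synchronous orbit has period T, so by Kepler's third law a = (μT²/4π²)^(1/3).
μT²/4π² = 3.793×10¹⁶ × (3.836×10⁴)² / 39.48 = 1.414×10²⁴ m³.
a = 1.122×10⁸ m = 1.1223×10⁵ km.
Altitude h = a − R = 1.1223×10⁵ − 58230 = 54005 km.

h_sync ≈ 54000 km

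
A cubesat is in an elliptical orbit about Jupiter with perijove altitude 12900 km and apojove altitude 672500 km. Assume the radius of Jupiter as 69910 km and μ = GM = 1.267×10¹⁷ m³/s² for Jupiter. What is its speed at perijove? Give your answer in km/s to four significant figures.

v ≈ 52.47 km/s

r_p = 69910 + 12900 = 82810 km = 8.2810×10⁷ m.
r_a = 69910 + 672500 = 742410 km = 7.4241×10⁸ m.
Semi-major axis a = (r_p + r_a)/2 = 4.1261×10⁵ km = 4.126×10⁸ m.
Vis-viva: v² = μ(2/r − 1/a) = 1.267×10¹⁷ × (2.415×10⁻⁸ − 2.424×10⁻⁹) = 2.753×10⁹ m²/s².
v = 52470 m/s = 52.47 km/s.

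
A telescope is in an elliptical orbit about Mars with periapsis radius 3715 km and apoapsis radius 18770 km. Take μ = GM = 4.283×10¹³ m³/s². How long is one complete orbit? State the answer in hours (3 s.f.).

Semi-major axis a = (r_p + r_a)/2 = (3715.0 + 18770)/2 = 11242 km = 1.124×10⁷ m.
By Kepler's third law T = 2π√(a³/μ) = 2π × 5.760×10³ = 3.619×10⁴ s.
= 10.05 hours.

T ≈ 10.1 hours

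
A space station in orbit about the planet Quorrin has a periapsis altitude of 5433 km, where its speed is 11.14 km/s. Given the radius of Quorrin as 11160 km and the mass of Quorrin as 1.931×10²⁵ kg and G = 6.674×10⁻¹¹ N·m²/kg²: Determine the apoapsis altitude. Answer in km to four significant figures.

apoapsis altitude ≈ 54760 km

μ = GM = 6.674×10⁻¹¹ × 1.931×10²⁵ = 1.289×10¹⁵ m³/s².
r_p = 11160 + 5433 = 16593 km = 1.659×10⁷ m.
Specific energy ε = v²/2 − μ/r = -1.562×10⁷ J/kg, so a = −μ/(2ε) = 4.126×10⁷ m.
The apsides satisfy r_p + r_a = 2a, so the apoapsis radius is 2a − r_p = 6.592×10⁷ m = 65922 km.
Apoapsis altitude = 65922 − 11160 = 54762 km.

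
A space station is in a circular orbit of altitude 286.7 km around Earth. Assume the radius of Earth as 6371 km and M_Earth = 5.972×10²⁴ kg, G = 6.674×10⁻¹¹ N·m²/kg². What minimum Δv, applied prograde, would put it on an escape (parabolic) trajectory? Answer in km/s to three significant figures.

Δv ≈ 3.20 km/s

μ = GM = 6.674×10⁻¹¹ × 5.972×10²⁴ = 3.986×10¹⁴ m³/s².
r = 6371 + 286.7 = 6657.7 km = 6.6577×10⁶ m.
Circular speed v_c = √(μ/r) = 7737 m/s.
Escape speed v_esc = √(2μ/r) = √2 × v_c = 10940 m/s.
Δv = v_esc − v_c = 3205 m/s = 3.205 km/s.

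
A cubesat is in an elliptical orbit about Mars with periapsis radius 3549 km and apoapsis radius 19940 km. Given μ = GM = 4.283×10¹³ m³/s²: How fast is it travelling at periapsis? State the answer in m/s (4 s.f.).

v ≈ 4527 m/s

Semi-major axis a = (r_p + r_a)/2 = 11744 km = 1.174×10⁷ m.
Vis-viva: v² = μ(2/r − 1/a) = 4.283×10¹³ × (5.635×10⁻⁷ − 8.515×10⁻⁸) = 2.049×10⁷ m²/s².
v = 4527 m/s.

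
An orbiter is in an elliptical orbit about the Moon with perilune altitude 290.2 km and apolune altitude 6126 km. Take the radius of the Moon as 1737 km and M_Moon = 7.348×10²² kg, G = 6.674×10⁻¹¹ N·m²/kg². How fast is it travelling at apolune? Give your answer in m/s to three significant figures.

μ = GM = 6.674×10⁻¹¹ × 7.348×10²² = 4.904×10¹² m³/s².
r_p = 1737 + 290.2 = 2027.2 km = 2.0272×10⁶ m.
r_a = 1737 + 6126 = 7863.0 km = 7.8630×10⁶ m.
Semi-major axis a = (r_p + r_a)/2 = 4945.1 km = 4.945×10⁶ m.
Vis-viva: v² = μ(2/r − 1/a) = 4.904×10¹² × (2.544×10⁻⁷ − 2.022×10⁻⁷) = 2.557×10⁵ m²/s².
v = 505.6 m/s.

v ≈ 506 m/s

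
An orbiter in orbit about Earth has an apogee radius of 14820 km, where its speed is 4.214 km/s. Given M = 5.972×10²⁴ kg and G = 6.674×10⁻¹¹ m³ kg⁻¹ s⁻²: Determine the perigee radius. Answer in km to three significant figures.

μ = GM = 6.674×10⁻¹¹ × 5.972×10²⁴ = 3.986×10¹⁴ m³/s².
r_a = 1.482×10⁷ m.
Specific energy ε = v²/2 − μ/r = -1.802×10⁷ J/kg, so a = −μ/(2ε) = 1.106×10⁷ m.
The apsides satisfy r_p + r_a = 2a, so the perigee radius is 2a − r_a = 7.304×10⁶ m = 7304.1 km.

perigee radius ≈ 7300 km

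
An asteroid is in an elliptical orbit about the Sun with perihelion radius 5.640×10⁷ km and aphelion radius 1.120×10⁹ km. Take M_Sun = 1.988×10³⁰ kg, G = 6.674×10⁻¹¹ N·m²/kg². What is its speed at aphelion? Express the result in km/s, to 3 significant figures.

μ = GM = 6.674×10⁻¹¹ × 1.988×10³⁰ = 1.327×10²⁰ m³/s².
Semi-major axis a = (r_p + r_a)/2 = 5.8820×10⁸ km = 5.882×10¹¹ m.
Vis-viva: v² = μ(2/r − 1/a) = 1.327×10²⁰ × (1.786×10⁻¹² − 1.700×10⁻¹²) = 1.136×10⁷ m²/s².
v = 3370 m/s = 3.370 km/s.

v ≈ 3.37 km/s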